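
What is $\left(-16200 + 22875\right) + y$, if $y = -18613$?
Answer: $-11938$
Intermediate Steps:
$\left(-16200 + 22875\right) + y = \left(-16200 + 22875\right) - 18613 = 6675 - 18613 = -11938$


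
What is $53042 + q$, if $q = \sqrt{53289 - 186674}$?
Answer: $53042 + i \sqrt{133385} \approx 53042.0 + 365.22 i$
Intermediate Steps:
$q = i \sqrt{133385}$ ($q = \sqrt{-133385} = i \sqrt{133385} \approx 365.22 i$)
$53042 + q = 53042 + i \sqrt{133385}$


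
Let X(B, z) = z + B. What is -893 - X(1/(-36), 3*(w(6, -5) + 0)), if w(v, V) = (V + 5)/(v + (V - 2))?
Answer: -32147/36 ≈ -892.97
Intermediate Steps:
w(v, V) = (5 + V)/(-2 + V + v) (w(v, V) = (5 + V)/(v + (-2 + V)) = (5 + V)/(-2 + V + v))
X(B, z) = B + z
-893 - X(1/(-36), 3*(w(6, -5) + 0)) = -893 - (1/(-36) + 3*((5 - 5)/(-2 - 5 + 6) + 0)) = -893 - (-1/36 + 3*(0/(-1) + 0)) = -893 - (-1/36 + 3*(-1*0 + 0)) = -893 - (-1/36 + 3*(0 + 0)) = -893 - (-1/36 + 3*0) = -893 - (-1/36 + 0) = -893 - 1*(-1/36) = -893 + 1/36 = -32147/36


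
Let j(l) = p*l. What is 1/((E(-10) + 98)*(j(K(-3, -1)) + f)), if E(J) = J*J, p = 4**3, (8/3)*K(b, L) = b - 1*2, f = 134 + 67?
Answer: 1/16038 ≈ 6.2352e-5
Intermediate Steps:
f = 201
K(b, L) = -3/4 + 3*b/8 (K(b, L) = 3*(b - 1*2)/8 = 3*(b - 2)/8 = 3*(-2 + b)/8 = -3/4 + 3*b/8)
p = 64
j(l) = 64*l
E(J) = J**2
1/((E(-10) + 98)*(j(K(-3, -1)) + f)) = 1/(((-10)**2 + 98)*(64*(-3/4 + (3/8)*(-3)) + 201)) = 1/((100 + 98)*(64*(-3/4 - 9/8) + 201)) = 1/(198*(64*(-15/8) + 201)) = 1/(198*(-120 + 201)) = 1/(198*81) = 1/16038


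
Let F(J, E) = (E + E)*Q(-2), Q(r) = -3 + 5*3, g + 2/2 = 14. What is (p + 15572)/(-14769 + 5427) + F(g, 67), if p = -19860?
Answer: 7513112/4671 ≈ 1608.5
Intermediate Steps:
g = 13 (g = -1 + 14 = 13)
Q(r) = 12 (Q(r) = -3 + 15 = 12)
F(J, E) = 24*E (F(J, E) = (E + E)*12 = (2*E)*12 = 24*E)
(p + 15572)/(-14769 + 5427) + F(g, 67) = (-19860 + 15572)/(-14769 + 5427) + 24*67 = -4288/(-9342) + 1608 = -4288*(-1/9342) + 1608 = 2144/4671 + 1608 = 7513112/4671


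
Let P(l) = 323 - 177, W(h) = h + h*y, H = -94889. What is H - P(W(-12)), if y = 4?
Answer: -95035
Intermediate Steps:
W(h) = 5*h (W(h) = h + h*4 = h + 4*h = 5*h)
P(l) = 146
H - P(W(-12)) = -94889 - 1*146 = -94889 - 146 = -95035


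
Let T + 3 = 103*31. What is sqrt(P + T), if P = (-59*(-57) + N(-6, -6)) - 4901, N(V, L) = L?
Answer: sqrt(1646) ≈ 40.571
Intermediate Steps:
T = 3190 (T = -3 + 103*31 = -3 + 3193 = 3190)
P = -1544 (P = (-59*(-57) - 6) - 4901 = (3363 - 6) - 4901 = 3357 - 4901 = -1544)
sqrt(P + T) = sqrt(-1544 + 3190) = sqrt(1646)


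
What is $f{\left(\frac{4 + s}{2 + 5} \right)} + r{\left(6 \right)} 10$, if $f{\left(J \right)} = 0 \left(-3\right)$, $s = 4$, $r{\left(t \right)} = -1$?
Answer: $-10$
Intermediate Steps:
$f{\left(J \right)} = 0$
$f{\left(\frac{4 + s}{2 + 5} \right)} + r{\left(6 \right)} 10 = 0 - 10 = -10$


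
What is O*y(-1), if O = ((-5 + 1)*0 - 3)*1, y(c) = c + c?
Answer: 6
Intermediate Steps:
y(c) = 2*c
O = -3 (O = (-4*0 - 3)*1 = (0 - 3)*1 = -3*1 = -3)
O*y(-1) = -6*(-1) = -3*(-2) = 6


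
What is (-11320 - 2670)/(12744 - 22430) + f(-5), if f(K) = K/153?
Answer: 1046020/740979 ≈ 1.4117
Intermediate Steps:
f(K) = K/153 (f(K) = K*(1/153) = K/153)
(-11320 - 2670)/(12744 - 22430) + f(-5) = (-11320 - 2670)/(12744 - 22430) + (1/153)*(-5) = -13990/(-9686) - 5/153 = -13990*(-1/9686) - 5/153 = 6995/4843 - 5/153 = 1046020/740979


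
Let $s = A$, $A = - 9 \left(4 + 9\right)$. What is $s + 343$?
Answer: $226$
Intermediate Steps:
$A = -117$ ($A = \left(-9\right) 13 = -117$)
$s = -117$
$s + 343 = -117 + 343 = 226$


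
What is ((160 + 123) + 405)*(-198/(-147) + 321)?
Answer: 10866960/49 ≈ 2.2177e+5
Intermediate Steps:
((160 + 123) + 405)*(-198/(-147) + 321) = (283 + 405)*(-198*(-1/147) + 321) = 688*(66/49 + 321) = 688*(15795/49) = 10866960/49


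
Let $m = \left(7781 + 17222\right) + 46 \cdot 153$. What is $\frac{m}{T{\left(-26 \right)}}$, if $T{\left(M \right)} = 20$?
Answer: $\frac{32041}{20} \approx 1602.1$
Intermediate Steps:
$m = 32041$ ($m = 25003 + 7038 = 32041$)
$\frac{m}{T{\left(-26 \right)}} = \frac{32041}{20}$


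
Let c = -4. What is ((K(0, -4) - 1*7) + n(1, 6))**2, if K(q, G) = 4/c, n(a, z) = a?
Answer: 49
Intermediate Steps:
K(q, G) = -1 (K(q, G) = 4/(-4) = 4*(-1/4) = -1)
((K(0, -4) - 1*7) + n(1, 6))**2 = ((-1 - 1*7) + 1)**2 = ((-1 - 7) + 1)**2 = (-8 + 1)**2 = (-7)**2 = 49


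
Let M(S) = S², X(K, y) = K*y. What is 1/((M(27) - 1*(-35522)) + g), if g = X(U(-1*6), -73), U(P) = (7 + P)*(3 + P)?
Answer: 1/36470 ≈ 2.7420e-5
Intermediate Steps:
U(P) = (3 + P)*(7 + P)
g = 219 (g = (21 + (-1*6)² + 10*(-1*6))*(-73) = (21 + (-6)² + 10*(-6))*(-73) = (21 + 36 - 60)*(-73) = -3*(-73) = 219)
1/((M(27) - 1*(-35522)) + g) = 1/((27² - 1*(-35522)) + 219) = 1/((729 + 35522) + 219) = 1/(36251 + 219) = 1/36470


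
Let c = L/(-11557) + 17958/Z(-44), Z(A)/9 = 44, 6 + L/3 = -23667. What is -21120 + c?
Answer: -1236173545/58674 ≈ -21069.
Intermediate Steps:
L = -71019 (L = -18 + 3*(-23667) = -18 - 71001 = -71019)
Z(A) = 396 (Z(A) = 9*44 = 396)
c = 3021335/58674 (c = -71019/(-11557) + 17958/396 = -71019*(-1/11557) + 17958*(1/396) = 5463/889 + 2993/66 = 3021335/58674 ≈ 51.494)
-21120 + c = -21120 + 3021335/58674 = -1236173545/58674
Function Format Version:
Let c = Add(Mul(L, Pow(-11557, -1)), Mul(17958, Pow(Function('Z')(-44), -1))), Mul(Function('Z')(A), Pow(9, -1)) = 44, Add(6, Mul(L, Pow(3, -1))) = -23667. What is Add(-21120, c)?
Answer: Rational(-1236173545, 58674) ≈ -21069.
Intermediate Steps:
L = -71019 (L = Add(-18, Mul(3, -23667)) = Add(-18, -71001) = -71019)
Function('Z')(A) = 396 (Function('Z')(A) = Mul(9, 44) = 396)
c = Rational(3021335, 58674) (c = Add(Mul(-71019, Pow(-11557, -1)), Mul(17958, Pow(396, -1))) = Add(Mul(-71019, Rational(-1, 11557)), Mul(17958, Rational(1, 396))) = Add(Rational(5463, 889), Rational(2993, 66)) = Rational(3021335, 58674) ≈ 51.494)
Add(-21120, c) = Add(-21120, Rational(3021335, 58674)) = Rational(-1236173545, 58674)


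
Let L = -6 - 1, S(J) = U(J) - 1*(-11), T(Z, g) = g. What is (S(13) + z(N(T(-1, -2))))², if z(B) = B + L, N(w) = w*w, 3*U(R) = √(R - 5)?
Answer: 584/9 + 32*√2/3 ≈ 79.974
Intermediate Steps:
U(R) = √(-5 + R)/3 (U(R) = √(R - 5)/3 = √(-5 + R)/3)
N(w) = w²
S(J) = 11 + √(-5 + J)/3 (S(J) = √(-5 + J)/3 - 1*(-11) = √(-5 + J)/3 + 11 = 11 + √(-5 + J)/3)
L = -7
z(B) = -7 + B (z(B) = B - 7 = -7 + B)
(S(13) + z(N(T(-1, -2))))² = ((11 + √(-5 + 13)/3) + (-7 + (-2)²))² = ((11 + √8/3) + (-7 + 4))² = ((11 + (2*√2)/3) - 3)² = ((11 + 2*√2/3) - 3)² = (8 + 2*√2/3)²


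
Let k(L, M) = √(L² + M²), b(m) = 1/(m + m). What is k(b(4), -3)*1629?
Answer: 1629*√577/8 ≈ 4891.2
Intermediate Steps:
b(m) = 1/(2*m)
k(b(4), -3)*1629 = √(((½)/4)² + (-3)²)*1629 = √(((½)*(¼))² + 9)*1629 = √((⅛)² + 9)*1629 = √(1/64 + 9)*1629 = √(577/64)*1629 = (√577/8)*1629 = 1629*√577/8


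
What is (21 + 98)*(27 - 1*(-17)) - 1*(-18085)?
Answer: 23321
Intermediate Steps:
(21 + 98)*(27 - 1*(-17)) - 1*(-18085) = 119*(27 + 17) + 18085 = 119*44 + 18085 = 5236 + 18085 = 23321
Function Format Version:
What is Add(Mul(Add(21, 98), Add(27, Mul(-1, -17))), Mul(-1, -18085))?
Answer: 23321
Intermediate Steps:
Add(Mul(Add(21, 98), Add(27, Mul(-1, -17))), Mul(-1, -18085)) = Add(Mul(119, Add(27, 17)), 18085) = Add(Mul(119, 44), 18085) = Add(5236, 18085) = 23321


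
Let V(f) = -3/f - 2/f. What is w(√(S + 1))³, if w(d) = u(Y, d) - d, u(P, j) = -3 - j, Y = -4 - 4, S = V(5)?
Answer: -27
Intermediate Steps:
V(f) = -5/f
S = -1 (S = -5/5 = -5*⅕ = -1)
Y = -8
w(d) = -3 - 2*d (w(d) = (-3 - d) - d = -3 - 2*d)
w(√(S + 1))³ = (-3 - 2*√(-1 + 1))³ = (-3 - 2*√0)³ = (-3 - 2*0)³ = (-3 + 0)³ = (-3)³ = -27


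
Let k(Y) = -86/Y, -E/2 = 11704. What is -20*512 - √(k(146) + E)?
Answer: -10240 - I*√124744371/73 ≈ -10240.0 - 153.0*I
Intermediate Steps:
E = -23408 (E = -2*11704 = -23408)
-20*512 - √(k(146) + E) = -20*512 - √(-86/146 - 23408) = -10240 - √(-86*1/146 - 23408) = -10240 - √(-43/73 - 23408) = -10240 - √(-1708827/73) = -10240 - I*√124744371/73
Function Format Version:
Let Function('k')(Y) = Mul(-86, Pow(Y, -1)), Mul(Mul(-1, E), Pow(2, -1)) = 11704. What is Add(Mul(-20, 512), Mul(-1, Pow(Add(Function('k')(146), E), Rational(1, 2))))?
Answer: Add(-10240, Mul(Rational(-1, 73), I, Pow(124744371, Rational(1, 2)))) ≈ Add(-10240., Mul(-153.00, I))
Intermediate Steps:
E = -23408 (E = Mul(-2, 11704) = -23408)
Add(Mul(-20, 512), Mul(-1, Pow(Add(Function('k')(146), E), Rational(1, 2)))) = Add(Mul(-20, 512), Mul(-1, Pow(Add(Mul(-86, Pow(146, -1)), -23408), Rational(1, 2)))) = Add(-10240, Mul(-1, Pow(Add(Mul(-86, Rational(1, 146)), -23408), Rational(1, 2)))) = Add(-10240, Mul(-1, Pow(Add(Rational(-43, 73), -23408), Rational(1, 2)))) = Add(-10240, Mul(-1, Pow(Rational(-1708827, 73), Rational(1, 2)))) = Add(-10240, Mul(-1, Mul(Rational(1, 73), I, Pow(124744371, Rational(1, 2))))) = Add(-10240, Mul(Rational(-1, 73), I, Pow(124744371, Rational(1, 2))))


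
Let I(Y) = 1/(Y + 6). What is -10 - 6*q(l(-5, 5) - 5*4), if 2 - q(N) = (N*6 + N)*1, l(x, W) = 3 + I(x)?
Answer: -694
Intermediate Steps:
I(Y) = 1/(6 + Y)
l(x, W) = 3 + 1/(6 + x)
q(N) = 2 - 7*N (q(N) = 2 - (N*6 + N) = 2 - (6*N + N) = 2 - 7*N)
-10 - 6*q(l(-5, 5) - 5*4) = -10 - 6*(2 - 7*((19 + 3*(-5))/(6 - 5) - 5*4)) = -10 - 6*(2 - 7*((19 - 15)/1 - 20)) = -10 - 6*(2 - 7*(1*4 - 20)) = -10 - 6*(2 - 7*(4 - 20)) = -10 - 6*(2 - 7*(-16)) = -10 - 6*(2 + 112) = -10 - 6*114 = -10 - 684 = -694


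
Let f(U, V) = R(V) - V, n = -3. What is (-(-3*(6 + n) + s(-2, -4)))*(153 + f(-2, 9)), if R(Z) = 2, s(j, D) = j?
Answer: 1606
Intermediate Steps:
f(U, V) = 2 - V
(-(-3*(6 + n) + s(-2, -4)))*(153 + f(-2, 9)) = (-(-3*(6 - 3) - 2))*(153 + (2 - 1*9)) = (-(-3*3 - 2))*(153 + (2 - 9)) = (-(-9 - 2))*(153 - 7) = -1*(-11)*146 = 11*146 = 1606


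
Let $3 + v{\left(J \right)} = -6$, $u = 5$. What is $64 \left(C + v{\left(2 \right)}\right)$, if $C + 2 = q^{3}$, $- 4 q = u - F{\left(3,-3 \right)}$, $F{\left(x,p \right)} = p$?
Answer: $-1216$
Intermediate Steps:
$v{\left(J \right)} = -9$ ($v{\left(J \right)} = -3 - 6 = -9$)
$q = -2$ ($q = - \frac{5 - -3}{4} = - \frac{5 + 3}{4} = \left(- \frac{1}{4}\right) 8 = -2$)
$C = -10$ ($C = -2 + \left(-2\right)^{3} = -2 - 8 = -10$)
$64 \left(C + v{\left(2 \right)}\right) = 64 \left(-10 - 9\right) = 64 \left(-19\right) = -1216$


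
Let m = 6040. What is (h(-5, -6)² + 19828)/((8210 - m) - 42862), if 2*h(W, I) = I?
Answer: -19837/40692 ≈ -0.48749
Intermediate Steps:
h(W, I) = I/2
(h(-5, -6)² + 19828)/((8210 - m) - 42862) = (((½)*(-6))² + 19828)/((8210 - 1*6040) - 42862) = ((-3)² + 19828)/((8210 - 6040) - 42862) = (9 + 19828)/(2170 - 42862) = 19837/(-40692) = 19837*(-1/40692) = -19837/40692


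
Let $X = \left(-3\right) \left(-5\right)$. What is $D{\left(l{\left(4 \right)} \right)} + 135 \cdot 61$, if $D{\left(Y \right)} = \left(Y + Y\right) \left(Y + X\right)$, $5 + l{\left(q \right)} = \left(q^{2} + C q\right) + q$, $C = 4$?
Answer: $11087$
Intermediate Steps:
$X = 15$
$l{\left(q \right)} = -5 + q^{2} + 5 q$ ($l{\left(q \right)} = -5 + \left(\left(q^{2} + 4 q\right) + q\right) = -5 + \left(q^{2} + 5 q\right) = -5 + q^{2} + 5 q$)
$D{\left(Y \right)} = 2 Y \left(15 + Y\right)$ ($D{\left(Y \right)} = \left(Y + Y\right) \left(Y + 15\right) = 2 Y \left(15 + Y\right)$)
$D{\left(l{\left(4 \right)} \right)} + 135 \cdot 61 = 2 \left(-5 + 4^{2} + 5 \cdot 4\right) \left(15 + \left(-5 + 4^{2} + 5 \cdot 4\right)\right) + 135 \cdot 61 = 2 \left(-5 + 16 + 20\right) \left(15 + \left(-5 + 16 + 20\right)\right) + 8235 = 2 \cdot 31 \left(15 + 31\right) + 8235 = 2 \cdot 31 \cdot 46 + 8235 = 2852 + 8235 = 11087$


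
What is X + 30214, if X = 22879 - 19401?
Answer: 33692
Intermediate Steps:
X = 3478
X + 30214 = 3478 + 30214 = 33692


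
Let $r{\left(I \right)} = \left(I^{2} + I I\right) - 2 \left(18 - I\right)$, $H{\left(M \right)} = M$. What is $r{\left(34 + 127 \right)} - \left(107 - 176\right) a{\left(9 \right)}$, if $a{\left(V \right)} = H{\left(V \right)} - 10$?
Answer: $52059$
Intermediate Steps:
$a{\left(V \right)} = -10 + V$ ($a{\left(V \right)} = V - 10 = -10 + V$)
$r{\left(I \right)} = -36 + 2 I + 2 I^{2}$ ($r{\left(I \right)} = \left(I^{2} + I^{2}\right) + \left(-36 + 2 I\right) = 2 I^{2} + \left(-36 + 2 I\right) = -36 + 2 I + 2 I^{2}$)
$r{\left(34 + 127 \right)} - \left(107 - 176\right) a{\left(9 \right)} = \left(-36 + 2 \left(34 + 127\right) + 2 \left(34 + 127\right)^{2}\right) - \left(107 - 176\right) \left(-10 + 9\right) = \left(-36 + 2 \cdot 161 + 2 \cdot 161^{2}\right) - \left(-69\right) \left(-1\right) = \left(-36 + 322 + 2 \cdot 25921\right) - 69 = \left(-36 + 322 + 51842\right) - 69 = 52128 - 69 = 52059$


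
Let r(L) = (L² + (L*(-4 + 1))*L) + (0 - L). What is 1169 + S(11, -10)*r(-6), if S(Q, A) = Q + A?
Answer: 1103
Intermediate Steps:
S(Q, A) = A + Q
r(L) = -L - 2*L² (r(L) = (L² + (L*(-3))*L) - L = (L² + (-3*L)*L) - L = (L² - 3*L²) - L = -2*L² - L = -L - 2*L²)
1169 + S(11, -10)*r(-6) = 1169 + (-10 + 11)*(-1*(-6)*(1 + 2*(-6))) = 1169 + 1*(-1*(-6)*(1 - 12)) = 1169 + 1*(-1*(-6)*(-11)) = 1169 + 1*(-66) = 1169 - 66 = 1103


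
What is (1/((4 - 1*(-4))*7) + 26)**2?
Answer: 2122849/3136 ≈ 676.93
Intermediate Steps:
(1/((4 - 1*(-4))*7) + 26)**2 = (1/((4 + 4)*7) + 26)**2 = (1/(8*7) + 26)**2 = (1/56 + 26)**2 = (1457/56)**2 = 2122849/3136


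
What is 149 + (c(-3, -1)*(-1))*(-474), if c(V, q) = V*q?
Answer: 1571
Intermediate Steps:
149 + (c(-3, -1)*(-1))*(-474) = 149 + (-3*(-1)*(-1))*(-474) = 149 + (3*(-1))*(-474) = 149 - 3*(-474) = 149 + 1422 = 1571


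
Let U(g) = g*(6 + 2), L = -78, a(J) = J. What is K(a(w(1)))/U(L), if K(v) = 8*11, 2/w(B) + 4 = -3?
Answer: -11/78 ≈ -0.14103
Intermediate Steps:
w(B) = -2/7 (w(B) = 2/(-4 - 3) = 2/(-7) = 2*(-⅐) = -2/7)
K(v) = 88
U(g) = 8*g (U(g) = g*8 = 8*g)
K(a(w(1)))/U(L) = 88/((8*(-78))) = 88/(-624) = 88*(-1/624) = -11/78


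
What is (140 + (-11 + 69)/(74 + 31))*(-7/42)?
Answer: -7379/315 ≈ -23.425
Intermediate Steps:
(140 + (-11 + 69)/(74 + 31))*(-7/42) = (140 + 58/105)*(-7*1/42) = (140 + 58*(1/105))*(-⅙) = (140 + 58/105)*(-⅙) = (14758/105)*(-⅙) = -7379/315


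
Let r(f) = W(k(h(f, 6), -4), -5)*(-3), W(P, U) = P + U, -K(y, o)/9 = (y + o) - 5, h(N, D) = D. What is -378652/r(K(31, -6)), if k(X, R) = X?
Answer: 378652/3 ≈ 1.2622e+5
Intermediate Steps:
K(y, o) = 45 - 9*o - 9*y (K(y, o) = -9*((y + o) - 5) = -9*((o + y) - 5) = -9*(-5 + o + y) = 45 - 9*o - 9*y)
r(f) = -3 (r(f) = (6 - 5)*(-3) = 1*(-3) = -3)
-378652/r(K(31, -6)) = -378652/(-3) = -378652*(-⅓) = 378652/3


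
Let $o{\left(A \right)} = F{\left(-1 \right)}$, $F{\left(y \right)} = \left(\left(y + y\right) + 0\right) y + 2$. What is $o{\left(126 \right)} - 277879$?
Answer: $-277875$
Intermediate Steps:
$F{\left(y \right)} = 2 + 2 y^{2}$ ($F{\left(y \right)} = \left(2 y + 0\right) y + 2 = 2 y y + 2 = 2 y^{2} + 2 = 2 + 2 y^{2}$)
$o{\left(A \right)} = 4$ ($o{\left(A \right)} = 2 + 2 \left(-1\right)^{2} = 2 + 2 \cdot 1 = 2 + 2 = 4$)
$o{\left(126 \right)} - 277879 = 4 - 277879 = -277875$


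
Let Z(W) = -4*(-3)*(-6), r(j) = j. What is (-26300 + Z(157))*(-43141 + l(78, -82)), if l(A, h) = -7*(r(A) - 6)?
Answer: 1151005940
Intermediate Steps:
l(A, h) = 42 - 7*A (l(A, h) = -7*(A - 6) = -7*(-6 + A) = 42 - 7*A)
Z(W) = -72 (Z(W) = 12*(-6) = -72)
(-26300 + Z(157))*(-43141 + l(78, -82)) = (-26300 - 72)*(-43141 + (42 - 7*78)) = -26372*(-43141 + (42 - 546)) = -26372*(-43141 - 504) = -26372*(-43645) = 1151005940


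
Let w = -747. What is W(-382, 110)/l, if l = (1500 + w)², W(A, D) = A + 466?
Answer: 28/189003 ≈ 0.00014815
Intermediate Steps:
W(A, D) = 466 + A
l = 567009 (l = (1500 - 747)² = 753² = 567009)
W(-382, 110)/l = (466 - 382)/567009 = 84*(1/567009) = 28/189003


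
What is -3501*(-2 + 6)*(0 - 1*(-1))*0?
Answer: 0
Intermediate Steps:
-3501*(-2 + 6)*(0 - 1*(-1))*0 = -3501*4*(0 + 1)*0 = -3501*4*1*0 = -14004*0 = -3501*0 = 0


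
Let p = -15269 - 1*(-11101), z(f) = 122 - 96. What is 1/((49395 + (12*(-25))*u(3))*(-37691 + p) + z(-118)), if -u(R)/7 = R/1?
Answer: -1/2331336979 ≈ -4.2894e-10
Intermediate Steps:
z(f) = 26
u(R) = -7*R (u(R) = -7*R/1 = -7*R)
p = -4168 (p = -15269 + 11101 = -4168)
1/((49395 + (12*(-25))*u(3))*(-37691 + p) + z(-118)) = 1/((49395 + (12*(-25))*(-7*3))*(-37691 - 4168) + 26) = 1/((49395 - 300*(-21))*(-41859) + 26) = 1/((49395 + 6300)*(-41859) + 26) = 1/(55695*(-41859) + 26) = 1/(-2331337005 + 26) = 1/(-2331336979) = -1/2331336979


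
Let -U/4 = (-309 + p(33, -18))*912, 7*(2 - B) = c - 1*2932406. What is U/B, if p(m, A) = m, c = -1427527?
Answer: 7047936/4359947 ≈ 1.6165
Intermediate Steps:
B = 4359947/7 (B = 2 - (-1427527 - 1*2932406)/7 = 2 - (-1427527 - 2932406)/7 = 2 - ⅐*(-4359933) = 2 + 4359933/7 = 4359947/7 ≈ 6.2285e+5)
U = 1006848 (U = -4*(-309 + 33)*912 = -(-1104)*912 = -4*(-251712) = 1006848)
U/B = 1006848/(4359947/7) = 1006848*(7/4359947) = 7047936/4359947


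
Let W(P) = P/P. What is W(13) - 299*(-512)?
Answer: 153089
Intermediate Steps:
W(P) = 1
W(13) - 299*(-512) = 1 - 299*(-512) = 1 + 153088 = 153089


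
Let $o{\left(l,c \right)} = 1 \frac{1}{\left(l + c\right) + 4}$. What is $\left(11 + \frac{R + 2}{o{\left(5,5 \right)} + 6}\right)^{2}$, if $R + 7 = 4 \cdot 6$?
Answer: $\frac{1442401}{7225} \approx 199.64$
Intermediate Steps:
$R = 17$ ($R = -7 + 4 \cdot 6 = -7 + 24 = 17$)
$o{\left(l,c \right)} = \frac{1}{4 + c + l}$ ($o{\left(l,c \right)} = 1 \frac{1}{\left(c + l\right) + 4} = 1 \frac{1}{4 + c + l} = \frac{1}{4 + c + l}$)
$\left(11 + \frac{R + 2}{o{\left(5,5 \right)} + 6}\right)^{2} = \left(11 + \frac{17 + 2}{\frac{1}{4 + 5 + 5} + 6}\right)^{2} = \left(11 + \frac{19}{\frac{1}{14} + 6}\right)^{2} = \left(11 + \frac{19}{\frac{85}{14}}\right)^{2} = \left(11 + 19 \cdot \frac{14}{85}\right)^{2} = \left(11 + \frac{266}{85}\right)^{2} = \left(\frac{1201}{85}\right)^{2} = \frac{1442401}{7225}$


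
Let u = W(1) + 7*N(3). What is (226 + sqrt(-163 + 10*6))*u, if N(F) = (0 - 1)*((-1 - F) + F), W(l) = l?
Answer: 1808 + 8*I*sqrt(103) ≈ 1808.0 + 81.191*I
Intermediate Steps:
N(F) = 1 (N(F) = -1*(-1) = 1)
u = 8 (u = 1 + 7*1 = 1 + 7 = 8)
(226 + sqrt(-163 + 10*6))*u = (226 + sqrt(-163 + 10*6))*8 = (226 + sqrt(-163 + 60))*8 = (226 + sqrt(-103))*8 = (226 + I*sqrt(103))*8 = 1808 + 8*I*sqrt(103)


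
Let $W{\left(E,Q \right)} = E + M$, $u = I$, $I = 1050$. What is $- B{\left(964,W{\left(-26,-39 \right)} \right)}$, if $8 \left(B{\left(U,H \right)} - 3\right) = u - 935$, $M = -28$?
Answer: $- \frac{139}{8} \approx -17.375$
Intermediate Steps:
$u = 1050$
$W{\left(E,Q \right)} = -28 + E$ ($W{\left(E,Q \right)} = E - 28 = -28 + E$)
$B{\left(U,H \right)} = \frac{139}{8}$ ($B{\left(U,H \right)} = 3 + \frac{1050 - 935}{8} = 3 + \frac{1}{8} \cdot 115 = 3 + \frac{115}{8} = \frac{139}{8}$)
$- B{\left(964,W{\left(-26,-39 \right)} \right)} = \left(-1\right) \frac{139}{8} = - \frac{139}{8}$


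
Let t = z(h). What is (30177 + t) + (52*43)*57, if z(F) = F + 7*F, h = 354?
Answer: 160461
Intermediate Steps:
z(F) = 8*F
t = 2832 (t = 8*354 = 2832)
(30177 + t) + (52*43)*57 = (30177 + 2832) + (52*43)*57 = 33009 + 2236*57 = 33009 + 127452 = 160461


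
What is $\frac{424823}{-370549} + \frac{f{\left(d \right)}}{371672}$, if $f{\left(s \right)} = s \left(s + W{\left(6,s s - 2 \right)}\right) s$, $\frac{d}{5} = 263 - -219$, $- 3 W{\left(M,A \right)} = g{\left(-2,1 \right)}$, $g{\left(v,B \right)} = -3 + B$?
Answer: $\frac{1945516614242329}{51646007973} \approx 37670.0$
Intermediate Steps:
$W{\left(M,A \right)} = \frac{2}{3}$ ($W{\left(M,A \right)} = - \frac{-3 + 1}{3} = \left(- \frac{1}{3}\right) \left(-2\right) = \frac{2}{3}$)
$d = 2410$ ($d = 5 \left(263 - -219\right) = 5 \left(263 + 219\right) = 5 \cdot 482 = 2410$)
$f{\left(s \right)} = s^{2} \left(\frac{2}{3} + s\right)$ ($f{\left(s \right)} = s \left(s + \frac{2}{3}\right) s = s \left(\frac{2}{3} + s\right) s = s s \left(\frac{2}{3} + s\right) = s^{2} \left(\frac{2}{3} + s\right)$)
$\frac{424823}{-370549} + \frac{f{\left(d \right)}}{371672} = \frac{424823}{-370549} + \frac{2410^{2} \left(\frac{2}{3} + 2410\right)}{371672} = 424823 \left(- \frac{1}{370549}\right) + 5808100 \cdot \frac{7232}{3} \cdot \frac{1}{371672} = - \frac{424823}{370549} + \frac{42004179200}{3} \cdot \frac{1}{371672} = - \frac{424823}{370549} + \frac{5250522400}{139377} = \frac{1945516614242329}{51646007973}$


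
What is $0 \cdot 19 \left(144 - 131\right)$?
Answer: $0$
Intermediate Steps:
$0 \cdot 19 \left(144 - 131\right) = 0 \cdot 13 = 0$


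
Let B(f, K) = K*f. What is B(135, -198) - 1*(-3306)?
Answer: -23424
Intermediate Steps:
B(135, -198) - 1*(-3306) = -198*135 - 1*(-3306) = -26730 + 3306 = -23424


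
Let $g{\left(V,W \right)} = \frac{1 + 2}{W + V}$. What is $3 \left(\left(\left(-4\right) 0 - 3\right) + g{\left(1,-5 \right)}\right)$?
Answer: $- \frac{45}{4} \approx -11.25$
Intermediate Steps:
$g{\left(V,W \right)} = \frac{3}{V + W}$
$3 \left(\left(\left(-4\right) 0 - 3\right) + g{\left(1,-5 \right)}\right) = 3 \left(\left(\left(-4\right) 0 - 3\right) + \frac{3}{1 - 5}\right) = 3 \left(\left(0 - 3\right) + \frac{3}{-4}\right) = 3 \left(-3 + 3 \left(- \frac{1}{4}\right)\right) = 3 \left(-3 - \frac{3}{4}\right) = 3 \left(- \frac{15}{4}\right) = - \frac{45}{4}$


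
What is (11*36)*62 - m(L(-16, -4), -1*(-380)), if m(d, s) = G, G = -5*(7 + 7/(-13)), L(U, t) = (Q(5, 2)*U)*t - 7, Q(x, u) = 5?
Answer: 319596/13 ≈ 24584.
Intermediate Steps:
L(U, t) = -7 + 5*U*t (L(U, t) = (5*U)*t - 7 = 5*U*t - 7 = -7 + 5*U*t)
G = -420/13 (G = -5*(7 + 7*(-1/13)) = -5*(7 - 7/13) = -5*84/13 = -420/13 ≈ -32.308)
m(d, s) = -420/13
(11*36)*62 - m(L(-16, -4), -1*(-380)) = (11*36)*62 - 1*(-420/13) = 396*62 + 420/13 = 24552 + 420/13 = 319596/13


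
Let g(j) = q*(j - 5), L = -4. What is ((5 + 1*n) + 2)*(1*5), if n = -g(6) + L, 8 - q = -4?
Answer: -45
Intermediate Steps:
q = 12 (q = 8 - 1*(-4) = 8 + 4 = 12)
g(j) = -60 + 12*j (g(j) = 12*(j - 5) = 12*(-5 + j) = -60 + 12*j)
n = -16 (n = -(-60 + 12*6) - 4 = -(-60 + 72) - 4 = -1*12 - 4 = -12 - 4 = -16)
((5 + 1*n) + 2)*(1*5) = ((5 + 1*(-16)) + 2)*(1*5) = ((5 - 16) + 2)*5 = (-11 + 2)*5 = -9*5 = -45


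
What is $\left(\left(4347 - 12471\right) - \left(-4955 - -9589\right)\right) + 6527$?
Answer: $-6231$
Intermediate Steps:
$\left(\left(4347 - 12471\right) - \left(-4955 - -9589\right)\right) + 6527 = \left(-8124 - \left(-4955 + 9589\right)\right) + 6527 = \left(-8124 - 4634\right) + 6527 = -12758 + 6527 = -6231$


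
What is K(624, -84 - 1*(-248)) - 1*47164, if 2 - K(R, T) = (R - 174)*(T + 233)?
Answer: -225812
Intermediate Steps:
K(R, T) = 2 - (-174 + R)*(233 + T) (K(R, T) = 2 - (R - 174)*(T + 233) = 2 - (-174 + R)*(233 + T))
K(624, -84 - 1*(-248)) - 1*47164 = (40544 - 233*624 + 174*(-84 - 1*(-248)) - 1*624*(-84 - 1*(-248))) - 1*47164 = (40544 - 145392 + 174*(-84 + 248) - 1*624*(-84 + 248)) - 47164 = (40544 - 145392 + 174*164 - 1*624*164) - 47164 = (40544 - 145392 + 28536 - 102336) - 47164 = -178648 - 47164 = -225812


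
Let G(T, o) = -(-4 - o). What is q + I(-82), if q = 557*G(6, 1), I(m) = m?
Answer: 2703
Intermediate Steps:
G(T, o) = 4 + o
q = 2785 (q = 557*(4 + 1) = 557*5 = 2785)
q + I(-82) = 2785 - 82 = 2703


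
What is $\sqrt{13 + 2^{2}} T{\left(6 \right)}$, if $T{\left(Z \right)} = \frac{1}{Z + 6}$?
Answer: $\frac{\sqrt{17}}{12} \approx 0.34359$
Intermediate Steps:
$T{\left(Z \right)} = \frac{1}{6 + Z}$
$\sqrt{13 + 2^{2}} T{\left(6 \right)} = \frac{\sqrt{13 + 2^{2}}}{6 + 6} = \frac{\sqrt{13 + 4}}{12} = \sqrt{17} \cdot \frac{1}{12} = \frac{\sqrt{17}}{12}$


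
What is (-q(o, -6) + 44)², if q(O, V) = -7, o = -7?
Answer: 2601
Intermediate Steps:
(-q(o, -6) + 44)² = (-1*(-7) + 44)² = (7 + 44)² = 51² = 2601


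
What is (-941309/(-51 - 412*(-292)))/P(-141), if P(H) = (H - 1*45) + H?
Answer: 941309/39322731 ≈ 0.023938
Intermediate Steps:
P(H) = -45 + 2*H (P(H) = (H - 45) + H = (-45 + H) + H = -45 + 2*H)
(-941309/(-51 - 412*(-292)))/P(-141) = (-941309/(-51 - 412*(-292)))/(-45 + 2*(-141)) = (-941309/(-51 + 120304))/(-45 - 282) = -941309/120253/(-327) = -941309*1/120253*(-1/327) = -941309/120253*(-1/327) = 941309/39322731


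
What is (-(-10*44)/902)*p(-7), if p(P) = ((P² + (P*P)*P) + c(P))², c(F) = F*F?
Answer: 1200500/41 ≈ 29281.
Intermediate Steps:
c(F) = F²
p(P) = (P³ + 2*P²)² (p(P) = ((P² + (P*P)*P) + P²)² = ((P² + P²*P) + P²)² = ((P² + P³) + P²)² = (P³ + 2*P²)²)
(-(-10*44)/902)*p(-7) = (-(-10*44)/902)*((-7)⁴*(2 - 7)²) = (-(-440)/902)*(2401*(-5)²) = (-1*(-20/41))*(2401*25) = (20/41)*60025 = 1200500/41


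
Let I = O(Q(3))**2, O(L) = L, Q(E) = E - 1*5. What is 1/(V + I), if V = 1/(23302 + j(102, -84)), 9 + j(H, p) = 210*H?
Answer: 44713/178853 ≈ 0.25000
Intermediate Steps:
Q(E) = -5 + E (Q(E) = E - 5 = -5 + E)
j(H, p) = -9 + 210*H
V = 1/44713 (V = 1/(23302 + (-9 + 210*102)) = 1/(23302 + (-9 + 21420)) = 1/(23302 + 21411) = 1/44713 ≈ 2.2365e-5)
I = 4 (I = (-5 + 3)**2 = (-2)**2 = 4)
1/(V + I) = 1/(1/44713 + 4) = 1/(178853/44713) = 44713/178853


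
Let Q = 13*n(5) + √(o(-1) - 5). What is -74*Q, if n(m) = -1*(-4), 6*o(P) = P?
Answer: -3848 - 37*I*√186/3 ≈ -3848.0 - 168.2*I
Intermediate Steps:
o(P) = P/6
n(m) = 4
Q = 52 + I*√186/6 (Q = 13*4 + √((⅙)*(-1) - 5) = 52 + √(-⅙ - 5) = 52 + √(-31/6) = 52 + I*√186/6 ≈ 52.0 + 2.273*I)
-74*Q = -74*(52 + I*√186/6) = -3848 - 37*I*√186/3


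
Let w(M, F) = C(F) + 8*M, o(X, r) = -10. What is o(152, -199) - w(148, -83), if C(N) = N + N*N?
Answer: -8000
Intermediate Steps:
C(N) = N + N²
w(M, F) = 8*M + F*(1 + F) (w(M, F) = F*(1 + F) + 8*M = 8*M + F*(1 + F))
o(152, -199) - w(148, -83) = -10 - (8*148 - 83*(1 - 83)) = -10 - (1184 - 83*(-82)) = -10 - (1184 + 6806) = -10 - 1*7990 = -10 - 7990 = -8000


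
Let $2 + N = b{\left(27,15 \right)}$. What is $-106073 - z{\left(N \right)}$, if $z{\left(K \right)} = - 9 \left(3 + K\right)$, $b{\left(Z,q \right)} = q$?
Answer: $-105929$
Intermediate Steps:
$N = 13$ ($N = -2 + 15 = 13$)
$z{\left(K \right)} = -27 - 9 K$
$-106073 - z{\left(N \right)} = -106073 - \left(-27 - 117\right) = -106073 - -144 = -106073 + 144 = -105929$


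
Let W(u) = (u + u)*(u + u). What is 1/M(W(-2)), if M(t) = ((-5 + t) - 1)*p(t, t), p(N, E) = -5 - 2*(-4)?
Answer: 1/30 ≈ 0.033333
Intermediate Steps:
W(u) = 4*u² (W(u) = (2*u)*(2*u) = 4*u²)
p(N, E) = 3 (p(N, E) = -5 + 8 = 3)
M(t) = -18 + 3*t (M(t) = ((-5 + t) - 1)*3 = (-6 + t)*3 = -18 + 3*t)
1/M(W(-2)) = 1/(-18 + 3*(4*(-2)²)) = 1/(-18 + 3*(4*4)) = 1/(-18 + 3*16) = 1/(-18 + 48) = 1/30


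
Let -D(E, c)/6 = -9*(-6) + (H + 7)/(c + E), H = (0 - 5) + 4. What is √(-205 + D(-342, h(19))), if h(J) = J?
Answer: I*√55178413/323 ≈ 22.998*I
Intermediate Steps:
H = -1 (H = -5 + 4 = -1)
D(E, c) = -324 - 36/(E + c) (D(E, c) = -6*(-9*(-6) + (-1 + 7)/(c + E)) = -6*(54 + 6/(E + c)) = -324 - 36/(E + c))
√(-205 + D(-342, h(19))) = √(-205 + 36*(-1 - 9*(-342) - 9*19)/(-342 + 19)) = √(-205 + 36*(-1 + 3078 - 171)/(-323)) = √(-205 + 36*(-1/323)*2906) = √(-205 - 104616/323) = √(-170831/323) = I*√55178413/323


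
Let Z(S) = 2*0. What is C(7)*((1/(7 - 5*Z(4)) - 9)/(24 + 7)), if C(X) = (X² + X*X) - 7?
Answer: -26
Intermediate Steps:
Z(S) = 0
C(X) = -7 + 2*X² (C(X) = (X² + X²) - 7 = 2*X² - 7 = -7 + 2*X²)
C(7)*((1/(7 - 5*Z(4)) - 9)/(24 + 7)) = (-7 + 2*7²)*((1/(7 - 5*0) - 9)/(24 + 7)) = (-7 + 2*49)*((1/(7 + 0) - 9)/31) = (-7 + 98)*((1/7 - 9)*(1/31)) = 91*((⅐ - 9)*(1/31)) = 91*(-62/7*1/31) = 91*(-2/7) = -26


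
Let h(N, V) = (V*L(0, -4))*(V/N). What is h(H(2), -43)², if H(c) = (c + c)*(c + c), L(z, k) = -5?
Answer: 85470025/256 ≈ 3.3387e+5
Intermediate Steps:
H(c) = 4*c² (H(c) = (2*c)*(2*c) = 4*c²)
h(N, V) = -5*V²/N (h(N, V) = (V*(-5))*(V/N) = (-5*V)*(V/N) = -5*V²/N)
h(H(2), -43)² = (-5*(-43)²/4*2²)² = (-5*1849/4*4)² = (-5*1849/16)² = (-5*1/16*1849)² = (-9245/16)² = 85470025/256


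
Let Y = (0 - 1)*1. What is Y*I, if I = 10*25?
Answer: -250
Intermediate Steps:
I = 250
Y = -1 (Y = -1*1 = -1)
Y*I = -1*250 = -250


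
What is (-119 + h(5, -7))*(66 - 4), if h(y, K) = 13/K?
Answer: -52452/7 ≈ -7493.1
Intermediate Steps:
(-119 + h(5, -7))*(66 - 4) = (-119 + 13/(-7))*(66 - 4) = (-119 + 13*(-⅐))*62 = (-119 - 13/7)*62 = -846/7*62 = -52452/7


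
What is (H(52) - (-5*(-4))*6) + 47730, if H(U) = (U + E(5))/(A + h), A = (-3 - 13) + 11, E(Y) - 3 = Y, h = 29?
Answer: 95225/2 ≈ 47613.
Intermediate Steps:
E(Y) = 3 + Y
A = -5 (A = -16 + 11 = -5)
H(U) = ⅓ + U/24 (H(U) = (U + (3 + 5))/(-5 + 29) = (U + 8)/24 = (8 + U)*(1/24) = ⅓ + U/24)
(H(52) - (-5*(-4))*6) + 47730 = ((⅓ + (1/24)*52) - (-5*(-4))*6) + 47730 = ((⅓ + 13/6) - 20*6) + 47730 = (5/2 - 1*120) + 47730 = (5/2 - 120) + 47730 = -235/2 + 47730 = 95225/2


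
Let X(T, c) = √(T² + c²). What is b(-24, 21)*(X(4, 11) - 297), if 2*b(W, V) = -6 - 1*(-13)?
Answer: -2079/2 + 7*√137/2 ≈ -998.53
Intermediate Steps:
b(W, V) = 7/2 (b(W, V) = (-6 - 1*(-13))/2 = (-6 + 13)/2 = (½)*7 = 7/2)
b(-24, 21)*(X(4, 11) - 297) = 7*(√(4² + 11²) - 297)/2 = 7*(√(16 + 121) - 297)/2 = 7*(√137 - 297)/2 = 7*(-297 + √137)/2 = -2079/2 + 7*√137/2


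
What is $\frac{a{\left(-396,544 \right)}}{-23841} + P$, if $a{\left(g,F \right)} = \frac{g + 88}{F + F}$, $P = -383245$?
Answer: $- \frac{2485248780163}{6484752} \approx -3.8325 \cdot 10^{5}$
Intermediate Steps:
$a{\left(g,F \right)} = \frac{88 + g}{2 F}$
$\frac{a{\left(-396,544 \right)}}{-23841} + P = \frac{\frac{1}{2} \cdot \frac{1}{544} \left(88 - 396\right)}{-23841} - 383245 = \frac{1}{2} \cdot \frac{1}{544} \left(-308\right) \left(- \frac{1}{23841}\right) - 383245 = \left(- \frac{77}{272}\right) \left(- \frac{1}{23841}\right) - 383245 = \frac{77}{6484752} - 383245 = - \frac{2485248780163}{6484752}$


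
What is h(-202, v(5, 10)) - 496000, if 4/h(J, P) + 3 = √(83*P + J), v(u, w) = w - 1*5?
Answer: -8431999/17 + √213/51 ≈ -4.9600e+5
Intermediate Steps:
v(u, w) = -5 + w (v(u, w) = w - 5 = -5 + w)
h(J, P) = 4/(-3 + √(J + 83*P)) (h(J, P) = 4/(-3 + √(83*P + J)) = 4/(-3 + √(J + 83*P)))
h(-202, v(5, 10)) - 496000 = 4/(-3 + √(-202 + 83*(-5 + 10))) - 496000 = 4/(-3 + √(-202 + 83*5)) - 496000 = 4/(-3 + √(-202 + 415)) - 496000 = 4/(-3 + √213) - 496000 = -496000 + 4/(-3 + √213)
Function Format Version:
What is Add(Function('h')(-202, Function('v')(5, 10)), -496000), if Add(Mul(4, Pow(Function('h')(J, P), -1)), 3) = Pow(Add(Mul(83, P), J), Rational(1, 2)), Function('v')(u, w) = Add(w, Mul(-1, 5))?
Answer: Add(Rational(-8431999, 17), Mul(Rational(1, 51), Pow(213, Rational(1, 2)))) ≈ -4.9600e+5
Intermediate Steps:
Function('v')(u, w) = Add(-5, w) (Function('v')(u, w) = Add(w, -5) = Add(-5, w))
Function('h')(J, P) = Mul(4, Pow(Add(-3, Pow(Add(J, Mul(83, P)), Rational(1, 2))), -1)) (Function('h')(J, P) = Mul(4, Pow(Add(-3, Pow(Add(Mul(83, P), J), Rational(1, 2))), -1)) = Mul(4, Pow(Add(-3, Pow(Add(J, Mul(83, P)), Rational(1, 2))), -1)))
Add(Function('h')(-202, Function('v')(5, 10)), -496000) = Add(Mul(4, Pow(Add(-3, Pow(Add(-202, Mul(83, Add(-5, 10))), Rational(1, 2))), -1)), -496000) = Add(Mul(4, Pow(Add(-3, Pow(Add(-202, Mul(83, 5)), Rational(1, 2))), -1)), -496000) = Add(Mul(4, Pow(Add(-3, Pow(Add(-202, 415), Rational(1, 2))), -1)), -496000) = Add(Mul(4, Pow(Add(-3, Pow(213, Rational(1, 2))), -1)), -496000) = Add(-496000, Mul(4, Pow(Add(-3, Pow(213, Rational(1, 2))), -1)))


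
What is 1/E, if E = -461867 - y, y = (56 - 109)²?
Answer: -1/464676 ≈ -2.1520e-6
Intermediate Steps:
y = 2809 (y = (-53)² = 2809)
E = -464676 (E = -461867 - 1*2809 = -461867 - 2809 = -464676)
1/E = 1/(-464676) = -1/464676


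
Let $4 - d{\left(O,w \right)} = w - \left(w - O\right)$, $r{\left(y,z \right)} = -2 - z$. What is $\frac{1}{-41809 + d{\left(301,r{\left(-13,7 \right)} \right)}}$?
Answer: $- \frac{1}{42106} \approx -2.375 \cdot 10^{-5}$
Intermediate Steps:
$d{\left(O,w \right)} = 4 - O$ ($d{\left(O,w \right)} = 4 - \left(w - \left(w - O\right)\right) = 4 - \left(w + \left(O - w\right)\right) = 4 - O$)
$\frac{1}{-41809 + d{\left(301,r{\left(-13,7 \right)} \right)}} = \frac{1}{-41809 + \left(4 - 301\right)} = \frac{1}{-41809 - 297} = \frac{1}{-42106} = - \frac{1}{42106}$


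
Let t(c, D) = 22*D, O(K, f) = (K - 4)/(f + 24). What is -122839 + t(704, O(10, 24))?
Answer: -491345/4 ≈ -1.2284e+5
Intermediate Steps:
O(K, f) = (-4 + K)/(24 + f)
-122839 + t(704, O(10, 24)) = -122839 + 22*((-4 + 10)/(24 + 24)) = -122839 + 22*(6/48) = -122839 + 22*((1/48)*6) = -122839 + 22*(1/8) = -122839 + 11/4 = -491345/4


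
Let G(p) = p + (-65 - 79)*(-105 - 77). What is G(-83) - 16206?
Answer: 9919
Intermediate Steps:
G(p) = 26208 + p (G(p) = p - 144*(-182) = p + 26208 = 26208 + p)
G(-83) - 16206 = (26208 - 83) - 16206 = 26125 - 16206 = 9919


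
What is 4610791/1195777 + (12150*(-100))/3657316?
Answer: 3852562660489/1093333588633 ≈ 3.5237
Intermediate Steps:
4610791/1195777 + (12150*(-100))/3657316 = 4610791*(1/1195777) - 1215000*1/3657316 = 4610791/1195777 - 303750/914329 = 3852562660489/1093333588633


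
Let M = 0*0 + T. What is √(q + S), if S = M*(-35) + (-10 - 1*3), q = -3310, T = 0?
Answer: I*√3323 ≈ 57.645*I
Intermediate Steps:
M = 0 (M = 0*0 + 0 = 0 + 0 = 0)
S = -13 (S = 0*(-35) + (-10 - 1*3) = 0 + (-10 - 3) = 0 - 13 = -13)
√(q + S) = √(-3310 - 13) = √(-3323) = I*√3323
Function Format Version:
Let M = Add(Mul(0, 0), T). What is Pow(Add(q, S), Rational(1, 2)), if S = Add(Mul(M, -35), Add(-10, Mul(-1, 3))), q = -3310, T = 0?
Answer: Mul(I, Pow(3323, Rational(1, 2))) ≈ Mul(57.645, I)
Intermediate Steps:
M = 0 (M = Add(Mul(0, 0), 0) = Add(0, 0) = 0)
S = -13 (S = Add(Mul(0, -35), Add(-10, Mul(-1, 3))) = Add(0, Add(-10, -3)) = Add(0, -13) = -13)
Pow(Add(q, S), Rational(1, 2)) = Pow(Add(-3310, -13), Rational(1, 2)) = Pow(-3323, Rational(1, 2)) = Mul(I, Pow(3323, Rational(1, 2)))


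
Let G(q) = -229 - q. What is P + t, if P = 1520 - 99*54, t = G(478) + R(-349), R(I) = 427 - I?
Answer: -3757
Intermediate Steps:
t = 69 (t = (-229 - 1*478) + (427 - 1*(-349)) = (-229 - 478) + (427 + 349) = -707 + 776 = 69)
P = -3826 (P = 1520 - 1*5346 = 1520 - 5346 = -3826)
P + t = -3826 + 69 = -3757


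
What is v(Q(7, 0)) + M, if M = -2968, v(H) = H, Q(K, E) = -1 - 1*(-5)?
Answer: -2964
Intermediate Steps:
Q(K, E) = 4 (Q(K, E) = -1 + 5 = 4)
v(Q(7, 0)) + M = 4 - 2968 = -2964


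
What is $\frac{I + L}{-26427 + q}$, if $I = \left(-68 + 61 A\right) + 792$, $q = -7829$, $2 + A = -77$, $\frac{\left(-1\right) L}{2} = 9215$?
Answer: $\frac{22525}{34256} \approx 0.65755$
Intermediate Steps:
$L = -18430$ ($L = \left(-2\right) 9215 = -18430$)
$A = -79$ ($A = -2 - 77 = -79$)
$I = -4095$ ($I = \left(-68 + 61 \left(-79\right)\right) + 792 = \left(-68 - 4819\right) + 792 = -4887 + 792 = -4095$)
$\frac{I + L}{-26427 + q} = \frac{-4095 - 18430}{-26427 - 7829} = - \frac{22525}{-34256} = \left(-22525\right) \left(- \frac{1}{34256}\right) = \frac{22525}{34256}$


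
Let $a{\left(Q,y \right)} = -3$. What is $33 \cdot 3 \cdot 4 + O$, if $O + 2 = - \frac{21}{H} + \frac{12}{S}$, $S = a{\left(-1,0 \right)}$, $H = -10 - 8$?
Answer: $\frac{2347}{6} \approx 391.17$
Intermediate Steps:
$H = -18$ ($H = -10 - 8 = -18$)
$S = -3$
$O = - \frac{29}{6}$ ($O = -2 + \left(- \frac{21}{-18} + \frac{12}{-3}\right) = -2 + \left(\left(-21\right) \left(- \frac{1}{18}\right) + 12 \left(- \frac{1}{3}\right)\right) = -2 + \left(\frac{7}{6} - 4\right) = -2 - \frac{17}{6} = - \frac{29}{6} \approx -4.8333$)
$33 \cdot 3 \cdot 4 + O = 33 \cdot 3 \cdot 4 - \frac{29}{6} = 33 \cdot 12 - \frac{29}{6} = 396 - \frac{29}{6} = \frac{2347}{6}$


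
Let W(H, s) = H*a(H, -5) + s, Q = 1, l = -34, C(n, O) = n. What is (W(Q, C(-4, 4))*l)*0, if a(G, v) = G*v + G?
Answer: 0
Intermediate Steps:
a(G, v) = G + G*v
W(H, s) = s - 4*H² (W(H, s) = H*(H*(1 - 5)) + s = H*(H*(-4)) + s = H*(-4*H) + s = -4*H² + s = s - 4*H²)
(W(Q, C(-4, 4))*l)*0 = ((-4 - 4*1²)*(-34))*0 = ((-4 - 4*1)*(-34))*0 = ((-4 - 4)*(-34))*0 = -8*(-34)*0 = 272*0 = 0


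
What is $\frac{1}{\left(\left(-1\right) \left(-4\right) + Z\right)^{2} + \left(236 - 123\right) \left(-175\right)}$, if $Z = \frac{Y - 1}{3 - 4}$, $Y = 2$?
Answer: $- \frac{1}{19766} \approx -5.0592 \cdot 10^{-5}$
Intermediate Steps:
$Z = -1$ ($Z = \frac{2 - 1}{3 - 4} = 1 \frac{1}{-1} = 1 \left(-1\right) = -1$)
$\frac{1}{\left(\left(-1\right) \left(-4\right) + Z\right)^{2} + \left(236 - 123\right) \left(-175\right)} = \frac{1}{\left(\left(-1\right) \left(-4\right) - 1\right)^{2} + \left(236 - 123\right) \left(-175\right)} = \frac{1}{\left(4 - 1\right)^{2} + 113 \left(-175\right)} = \frac{1}{3^{2} - 19775} = \frac{1}{9 - 19775} = \frac{1}{-19766} = - \frac{1}{19766}$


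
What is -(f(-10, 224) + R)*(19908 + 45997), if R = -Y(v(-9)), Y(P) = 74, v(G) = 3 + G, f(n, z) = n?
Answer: 5536020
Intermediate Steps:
R = -74 (R = -1*74 = -74)
-(f(-10, 224) + R)*(19908 + 45997) = -(-10 - 74)*(19908 + 45997) = -(-84)*65905 = -1*(-5536020) = 5536020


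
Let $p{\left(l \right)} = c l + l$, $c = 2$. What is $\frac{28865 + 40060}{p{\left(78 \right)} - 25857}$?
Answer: $- \frac{22975}{8541} \approx -2.69$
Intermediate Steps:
$p{\left(l \right)} = 3 l$ ($p{\left(l \right)} = 2 l + l = 3 l$)
$\frac{28865 + 40060}{p{\left(78 \right)} - 25857} = \frac{28865 + 40060}{3 \cdot 78 - 25857} = \frac{68925}{234 - 25857} = \frac{68925}{-25623} = 68925 \left(- \frac{1}{25623}\right) = - \frac{22975}{8541}$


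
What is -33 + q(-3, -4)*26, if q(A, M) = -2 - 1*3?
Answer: -163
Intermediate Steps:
q(A, M) = -5 (q(A, M) = -2 - 3 = -5)
-33 + q(-3, -4)*26 = -33 - 5*26 = -33 - 130 = -163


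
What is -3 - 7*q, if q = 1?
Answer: -10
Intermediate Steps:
-3 - 7*q = -3 - 7*1 = -3 - 7 = -10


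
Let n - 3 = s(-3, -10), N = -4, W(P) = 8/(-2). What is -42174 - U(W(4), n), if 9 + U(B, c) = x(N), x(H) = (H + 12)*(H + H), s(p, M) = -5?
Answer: -42101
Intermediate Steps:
W(P) = -4 (W(P) = 8*(-½) = -4)
n = -2 (n = 3 - 5 = -2)
x(H) = 2*H*(12 + H) (x(H) = (12 + H)*(2*H) = 2*H*(12 + H))
U(B, c) = -73 (U(B, c) = -9 + 2*(-4)*(12 - 4) = -9 + 2*(-4)*8 = -9 - 64 = -73)
-42174 - U(W(4), n) = -42174 - 1*(-73) = -42174 + 73 = -42101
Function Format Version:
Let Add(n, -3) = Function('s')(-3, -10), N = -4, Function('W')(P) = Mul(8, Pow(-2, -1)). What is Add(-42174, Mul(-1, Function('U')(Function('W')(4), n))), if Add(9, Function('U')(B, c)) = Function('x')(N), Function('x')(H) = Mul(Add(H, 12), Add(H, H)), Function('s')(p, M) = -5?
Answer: -42101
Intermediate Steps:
Function('W')(P) = -4 (Function('W')(P) = Mul(8, Rational(-1, 2)) = -4)
n = -2 (n = Add(3, -5) = -2)
Function('x')(H) = Mul(2, H, Add(12, H)) (Function('x')(H) = Mul(Add(12, H), Mul(2, H)) = Mul(2, H, Add(12, H)))
Function('U')(B, c) = -73 (Function('U')(B, c) = Add(-9, Mul(2, -4, Add(12, -4))) = Add(-9, Mul(2, -4, 8)) = Add(-9, -64) = -73)
Add(-42174, Mul(-1, Function('U')(Function('W')(4), n))) = Add(-42174, Mul(-1, -73)) = Add(-42174, 73) = -42101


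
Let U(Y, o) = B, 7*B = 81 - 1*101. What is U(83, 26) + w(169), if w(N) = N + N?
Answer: 2346/7 ≈ 335.14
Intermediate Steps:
B = -20/7 (B = (81 - 1*101)/7 = (81 - 101)/7 = (1/7)*(-20) = -20/7 ≈ -2.8571)
U(Y, o) = -20/7
w(N) = 2*N
U(83, 26) + w(169) = -20/7 + 2*169 = -20/7 + 338 = 2346/7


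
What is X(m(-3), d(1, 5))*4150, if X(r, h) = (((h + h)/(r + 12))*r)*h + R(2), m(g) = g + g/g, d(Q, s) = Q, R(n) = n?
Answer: 6640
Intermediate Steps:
m(g) = 1 + g (m(g) = g + 1 = 1 + g)
X(r, h) = 2 + 2*r*h²/(12 + r) (X(r, h) = (((h + h)/(r + 12))*r)*h + 2 = (((2*h)/(12 + r))*r)*h + 2 = ((2*h/(12 + r))*r)*h + 2 = (2*h*r/(12 + r))*h + 2 = 2*r*h²/(12 + r) + 2 = 2 + 2*r*h²/(12 + r))
X(m(-3), d(1, 5))*4150 = (2*(12 + (1 - 3) + (1 - 3)*1²)/(12 + (1 - 3)))*4150 = (2*(12 - 2 - 2*1)/(12 - 2))*4150 = (2*(12 - 2 - 2)/10)*4150 = (2*(⅒)*8)*4150 = (8/5)*4150 = 6640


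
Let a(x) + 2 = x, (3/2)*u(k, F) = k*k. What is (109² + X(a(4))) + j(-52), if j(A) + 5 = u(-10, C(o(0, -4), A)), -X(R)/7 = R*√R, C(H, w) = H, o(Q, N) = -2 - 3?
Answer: 35828/3 - 14*√2 ≈ 11923.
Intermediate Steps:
o(Q, N) = -5
u(k, F) = 2*k²/3 (u(k, F) = 2*(k*k)/3 = 2*k²/3)
a(x) = -2 + x
X(R) = -7*R^(3/2) (X(R) = -7*R*√R = -7*R^(3/2))
j(A) = 185/3 (j(A) = -5 + (⅔)*(-10)² = -5 + (⅔)*100 = -5 + 200/3 = 185/3)
(109² + X(a(4))) + j(-52) = (109² - 7*(-2 + 4)^(3/2)) + 185/3 = (11881 - 14*√2) + 185/3 = 35828/3 - 14*√2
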